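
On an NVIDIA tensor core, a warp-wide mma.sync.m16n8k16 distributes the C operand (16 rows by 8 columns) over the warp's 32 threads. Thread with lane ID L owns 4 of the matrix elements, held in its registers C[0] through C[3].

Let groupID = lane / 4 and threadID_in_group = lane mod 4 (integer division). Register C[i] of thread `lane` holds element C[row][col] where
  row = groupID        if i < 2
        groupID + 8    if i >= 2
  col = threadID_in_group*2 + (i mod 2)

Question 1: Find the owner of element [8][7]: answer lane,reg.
r=8→G=0,rhi=1  c=7→T=3,p=1
L=0*4+3=3  i=1*2+1=3

3,3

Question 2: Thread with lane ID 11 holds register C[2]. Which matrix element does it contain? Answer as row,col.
L=11=>grp=11>>2=2, tig=11&3=3
[2]=>row 2+8=10  col 3·2+0=6

10,6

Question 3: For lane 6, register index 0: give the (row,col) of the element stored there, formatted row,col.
lane 6: gr=1 (6/4), th=2 (6%4)
i=0: r=1+0=1, c=2*2+0=4

1,4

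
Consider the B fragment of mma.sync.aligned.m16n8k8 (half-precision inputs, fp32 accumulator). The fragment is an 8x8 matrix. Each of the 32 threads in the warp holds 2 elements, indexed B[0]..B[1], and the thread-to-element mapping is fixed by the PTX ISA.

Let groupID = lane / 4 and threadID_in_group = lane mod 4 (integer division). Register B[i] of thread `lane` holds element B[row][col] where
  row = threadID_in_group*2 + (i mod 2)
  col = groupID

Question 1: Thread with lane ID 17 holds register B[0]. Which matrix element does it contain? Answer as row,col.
2,4

L=17->gid=17>>2=4, tid=17&3=1
[0]->row 1·2+0=2  col gid=4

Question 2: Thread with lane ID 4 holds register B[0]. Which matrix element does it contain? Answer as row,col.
lane 4: G=1 (4/4), T=0 (4%4)
i=0: r=0*2+0=0, c=G=1

0,1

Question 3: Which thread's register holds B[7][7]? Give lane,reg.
c:7=>grp=7  r:7=>tig=3,lo=1
L=7*4+3=31  i=1=1

31,1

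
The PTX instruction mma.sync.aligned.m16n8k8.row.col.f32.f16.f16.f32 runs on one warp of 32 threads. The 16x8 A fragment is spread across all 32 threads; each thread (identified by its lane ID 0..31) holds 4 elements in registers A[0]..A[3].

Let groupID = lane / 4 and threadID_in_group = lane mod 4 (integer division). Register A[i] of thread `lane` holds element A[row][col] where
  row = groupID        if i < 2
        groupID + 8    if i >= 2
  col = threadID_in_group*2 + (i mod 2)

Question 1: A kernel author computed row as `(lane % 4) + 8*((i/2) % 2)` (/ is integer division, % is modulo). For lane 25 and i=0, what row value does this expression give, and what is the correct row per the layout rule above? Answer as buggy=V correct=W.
`(lane % 4) + 8*((i/2) % 2)`[25,0]⇒1
25: gr=6,th=1
[0] (6+0,1*2+0) = (6,2)
row: 1 vs 6

buggy=1 correct=6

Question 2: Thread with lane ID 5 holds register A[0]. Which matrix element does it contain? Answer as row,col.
1,2

lane 5->5/4=1, 5 mod 4=1
i=0  r:1+0->1  c:2·1+0->2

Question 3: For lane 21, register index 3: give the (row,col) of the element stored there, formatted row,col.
13,3

lane 21→21/4=5, 21 mod 4=1
i=3  r:5+8→13  c:2·1+1→3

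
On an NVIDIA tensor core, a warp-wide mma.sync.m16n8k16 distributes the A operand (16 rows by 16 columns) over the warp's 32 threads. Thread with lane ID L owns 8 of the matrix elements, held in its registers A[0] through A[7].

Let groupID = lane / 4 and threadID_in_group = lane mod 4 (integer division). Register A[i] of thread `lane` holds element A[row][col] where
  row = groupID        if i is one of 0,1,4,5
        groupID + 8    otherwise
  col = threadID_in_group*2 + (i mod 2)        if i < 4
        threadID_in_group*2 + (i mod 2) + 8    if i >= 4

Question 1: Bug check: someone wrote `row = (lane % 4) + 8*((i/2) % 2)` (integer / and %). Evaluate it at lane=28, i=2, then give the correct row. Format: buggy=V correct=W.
buggy=8 correct=15

`(lane % 4) + 8*((i/2) % 2)`[28,2]->8
28: gid=7,tid=0
[2] (7+8,0*2+0+0) = (15,0)
row: 8 vs 15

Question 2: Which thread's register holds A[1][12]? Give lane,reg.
r=1→G=1,rhi=0  c=12→chi=1,T=2,p=0
L=1*4+2=6  i=1*4+0*2+0=4

6,4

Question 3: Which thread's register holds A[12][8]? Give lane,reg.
16,6

r=12⇒gr=4,Rb=1  c=8⇒Cb=1,th=0,odd=0
L=4*4+0=16  i=1*4+1*2+0=6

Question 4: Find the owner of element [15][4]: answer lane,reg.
30,2

r=15→G=7,rhi=1  c=4→chi=0,T=2,p=0
L=7*4+2=30  i=0*4+1*2+0=2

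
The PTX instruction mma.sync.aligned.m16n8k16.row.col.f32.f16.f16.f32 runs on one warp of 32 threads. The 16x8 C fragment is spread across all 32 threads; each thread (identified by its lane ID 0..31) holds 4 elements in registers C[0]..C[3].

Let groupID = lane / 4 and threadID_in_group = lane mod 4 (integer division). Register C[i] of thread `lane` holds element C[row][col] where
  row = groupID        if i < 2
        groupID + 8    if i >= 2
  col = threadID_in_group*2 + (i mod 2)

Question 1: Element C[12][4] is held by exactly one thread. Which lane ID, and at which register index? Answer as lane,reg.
r=12⇒gr=4,Rb=1  c=4⇒th=2,odd=0
L=4*4+2=18  i=1*2+0=2

18,2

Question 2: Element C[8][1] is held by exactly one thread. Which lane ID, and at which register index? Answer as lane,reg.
r:8=>grp=0,rB=1  c:1=>tig=0,lo=1
L=0*4+0=0  i=1*2+1=3

0,3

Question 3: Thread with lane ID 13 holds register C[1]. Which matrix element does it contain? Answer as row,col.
L=13->gid=13>>2=3, tid=13&3=1
[1]->row 3+0=3  col 1·2+1=3

3,3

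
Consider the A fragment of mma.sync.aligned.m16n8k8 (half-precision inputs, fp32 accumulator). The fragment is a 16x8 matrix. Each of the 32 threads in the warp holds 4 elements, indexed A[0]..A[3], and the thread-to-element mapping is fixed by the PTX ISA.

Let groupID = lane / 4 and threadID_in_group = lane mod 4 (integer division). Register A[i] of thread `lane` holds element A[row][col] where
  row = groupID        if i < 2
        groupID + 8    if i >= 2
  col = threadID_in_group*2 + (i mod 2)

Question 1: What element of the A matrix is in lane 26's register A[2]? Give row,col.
14,4

26: gr=6,th=2
[2] (6+8,2*2+0) = (14,4)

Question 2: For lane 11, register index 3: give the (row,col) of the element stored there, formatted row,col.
10,7

11: gid=2,tid=3
[3] (2+8,3*2+1) = (10,7)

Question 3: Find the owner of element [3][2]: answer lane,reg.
r=3->g=3,rb=0  c=2->t=1,b0=0
L=3*4+1=13  i=0*2+0=0

13,0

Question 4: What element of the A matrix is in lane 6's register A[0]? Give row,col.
lane 6⇒6/4=1, 6 mod 4=2
i=0  r:1+0⇒1  c:2·2+0⇒4

1,4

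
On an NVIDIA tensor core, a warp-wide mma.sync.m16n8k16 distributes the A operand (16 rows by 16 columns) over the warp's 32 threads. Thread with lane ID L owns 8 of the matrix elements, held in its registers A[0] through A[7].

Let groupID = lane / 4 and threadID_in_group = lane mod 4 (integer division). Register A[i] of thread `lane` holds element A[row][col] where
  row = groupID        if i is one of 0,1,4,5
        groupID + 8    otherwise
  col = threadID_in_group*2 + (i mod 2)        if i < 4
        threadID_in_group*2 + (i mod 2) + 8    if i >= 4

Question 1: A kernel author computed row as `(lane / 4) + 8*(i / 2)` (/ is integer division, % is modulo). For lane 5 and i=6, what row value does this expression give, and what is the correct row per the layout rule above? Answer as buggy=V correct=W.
`(lane / 4) + 8*(i / 2)`[5,6]->25
lane 5: gid=1 (5/4), tid=1 (5%4)
i=6: r=1+8=9, c=1*2+0+8=10
row: 25 vs 9

buggy=25 correct=9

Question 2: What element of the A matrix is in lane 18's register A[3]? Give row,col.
L=18->g=18>>2=4, t=18&3=2
[3]->row 4+8=12  col 2·2+1+0=5

12,5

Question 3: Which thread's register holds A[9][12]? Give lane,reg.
6,6

r=9→G=1,rhi=1  c=12→chi=1,T=2,p=0
L=1*4+2=6  i=1*4+1*2+0=6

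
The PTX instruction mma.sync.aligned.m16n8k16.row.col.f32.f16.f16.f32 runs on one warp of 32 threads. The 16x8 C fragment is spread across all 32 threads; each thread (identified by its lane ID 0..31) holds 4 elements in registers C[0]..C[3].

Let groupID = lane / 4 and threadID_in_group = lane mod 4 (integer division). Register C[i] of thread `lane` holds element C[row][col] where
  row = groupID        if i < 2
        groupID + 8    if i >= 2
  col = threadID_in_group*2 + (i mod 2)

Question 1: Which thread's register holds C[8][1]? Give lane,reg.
0,3

r=8⇒gr=0,Rb=1  c=1⇒th=0,odd=1
L=0*4+0=0  i=1*2+1=3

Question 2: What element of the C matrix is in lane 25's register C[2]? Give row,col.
14,2

25: gid=6,tid=1
[2] (6+8,1*2+0) = (14,2)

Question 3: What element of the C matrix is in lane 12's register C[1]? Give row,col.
3,1

lane 12->12/4=3, 12 mod 4=0
i=1  r:3+0->3  c:2·0+1->1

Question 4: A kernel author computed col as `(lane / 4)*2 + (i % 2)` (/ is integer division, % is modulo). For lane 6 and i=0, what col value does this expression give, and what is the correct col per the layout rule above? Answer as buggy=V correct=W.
`(lane / 4)*2 + (i % 2)`[6,0]->2
lane 6->6/4=1, 6 mod 4=2
i=0  r:1+0->1  c:2·2+0->4
col: 2 vs 4

buggy=2 correct=4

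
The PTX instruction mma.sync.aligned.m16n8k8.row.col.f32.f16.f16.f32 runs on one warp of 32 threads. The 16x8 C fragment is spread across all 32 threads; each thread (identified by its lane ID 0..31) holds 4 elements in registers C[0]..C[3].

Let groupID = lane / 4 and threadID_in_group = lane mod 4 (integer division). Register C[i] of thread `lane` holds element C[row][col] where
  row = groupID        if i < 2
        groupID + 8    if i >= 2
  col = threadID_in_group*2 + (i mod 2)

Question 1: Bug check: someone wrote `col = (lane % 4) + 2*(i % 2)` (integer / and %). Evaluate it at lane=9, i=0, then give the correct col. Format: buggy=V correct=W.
`(lane % 4) + 2*(i % 2)`[9,0]⇒1
9: gr=2,th=1
[0] (2+0,1*2+0) = (2,2)
col: 1 vs 2

buggy=1 correct=2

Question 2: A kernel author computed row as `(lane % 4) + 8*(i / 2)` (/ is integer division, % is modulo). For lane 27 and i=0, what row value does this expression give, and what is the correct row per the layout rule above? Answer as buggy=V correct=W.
`(lane % 4) + 8*(i / 2)`[27,0]->3
27: g=6,t=3
[0] (6+0,3*2+0) = (6,6)
row: 3 vs 6

buggy=3 correct=6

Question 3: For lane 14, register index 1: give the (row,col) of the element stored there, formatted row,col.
L=14->gid=14>>2=3, tid=14&3=2
[1]->row 3+0=3  col 2·2+1=5

3,5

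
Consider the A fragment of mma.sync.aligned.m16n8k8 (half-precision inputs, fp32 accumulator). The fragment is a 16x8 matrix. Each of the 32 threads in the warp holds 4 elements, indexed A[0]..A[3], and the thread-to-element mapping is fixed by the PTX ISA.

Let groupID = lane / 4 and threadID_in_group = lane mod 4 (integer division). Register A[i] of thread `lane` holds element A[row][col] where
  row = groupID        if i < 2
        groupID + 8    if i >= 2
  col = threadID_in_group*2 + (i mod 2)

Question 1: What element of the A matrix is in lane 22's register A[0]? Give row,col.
L=22->gid=22>>2=5, tid=22&3=2
[0]->row 5+0=5  col 2·2+0=4

5,4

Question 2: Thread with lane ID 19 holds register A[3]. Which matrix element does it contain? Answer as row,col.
lane 19⇒19/4=4, 19 mod 4=3
i=3  r:4+8⇒12  c:2·3+1⇒7

12,7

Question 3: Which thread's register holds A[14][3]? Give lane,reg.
r: 14->gid=6,r8=1  c: 3->tid=1,i&1=1
L=6*4+1=25  i=1*2+1=3

25,3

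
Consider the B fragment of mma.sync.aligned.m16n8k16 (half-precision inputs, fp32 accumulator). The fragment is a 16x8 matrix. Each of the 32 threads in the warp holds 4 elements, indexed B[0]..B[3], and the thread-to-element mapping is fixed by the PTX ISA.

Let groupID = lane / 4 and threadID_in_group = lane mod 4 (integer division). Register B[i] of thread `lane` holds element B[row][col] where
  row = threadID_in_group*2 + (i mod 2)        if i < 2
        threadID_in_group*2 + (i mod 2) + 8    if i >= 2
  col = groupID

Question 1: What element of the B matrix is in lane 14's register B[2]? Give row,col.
14: g=3,t=2
[2] (2*2+0+8,3) = (12,3)

12,3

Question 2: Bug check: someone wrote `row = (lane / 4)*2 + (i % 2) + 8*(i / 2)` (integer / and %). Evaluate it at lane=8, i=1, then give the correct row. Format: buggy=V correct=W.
buggy=5 correct=1

`(lane / 4)*2 + (i % 2) + 8*(i / 2)`[8,1]→5
8: G=2,T=0
[1] (0*2+1+0,2) = (1,2)
row: 5 vs 1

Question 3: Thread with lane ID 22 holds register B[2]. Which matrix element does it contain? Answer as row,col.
12,5

22: g=5,t=2
[2] (2*2+0+8,5) = (12,5)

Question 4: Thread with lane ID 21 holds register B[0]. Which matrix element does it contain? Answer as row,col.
2,5

lane 21: G=5 (21/4), T=1 (21%4)
i=0: r=1*2+0+0=2, c=G=5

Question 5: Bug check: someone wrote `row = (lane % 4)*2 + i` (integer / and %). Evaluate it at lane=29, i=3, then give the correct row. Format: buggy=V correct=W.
buggy=5 correct=11

`(lane % 4)*2 + i`[29,3]→5
lane 29→29/4=7, 29 mod 4=1
i=3  r:2·1+1+8→11  c:7
row: 5 vs 11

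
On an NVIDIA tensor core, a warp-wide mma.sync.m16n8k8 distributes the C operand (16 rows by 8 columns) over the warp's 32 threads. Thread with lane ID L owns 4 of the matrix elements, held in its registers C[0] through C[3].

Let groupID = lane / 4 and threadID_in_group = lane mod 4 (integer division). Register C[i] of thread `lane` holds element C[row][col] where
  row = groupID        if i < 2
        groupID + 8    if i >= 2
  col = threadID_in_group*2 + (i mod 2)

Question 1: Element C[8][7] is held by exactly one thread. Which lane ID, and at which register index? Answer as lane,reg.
r=8→G=0,rhi=1  c=7→T=3,p=1
L=0*4+3=3  i=1*2+1=3

3,3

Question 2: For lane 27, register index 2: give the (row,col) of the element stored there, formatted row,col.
14,6

lane 27->27/4=6, 27 mod 4=3
i=2  r:6+8->14  c:2·3+0->6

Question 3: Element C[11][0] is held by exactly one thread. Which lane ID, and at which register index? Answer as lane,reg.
12,2

r=11⇒gr=3,Rb=1  c=0⇒th=0,odd=0
L=3*4+0=12  i=1*2+0=2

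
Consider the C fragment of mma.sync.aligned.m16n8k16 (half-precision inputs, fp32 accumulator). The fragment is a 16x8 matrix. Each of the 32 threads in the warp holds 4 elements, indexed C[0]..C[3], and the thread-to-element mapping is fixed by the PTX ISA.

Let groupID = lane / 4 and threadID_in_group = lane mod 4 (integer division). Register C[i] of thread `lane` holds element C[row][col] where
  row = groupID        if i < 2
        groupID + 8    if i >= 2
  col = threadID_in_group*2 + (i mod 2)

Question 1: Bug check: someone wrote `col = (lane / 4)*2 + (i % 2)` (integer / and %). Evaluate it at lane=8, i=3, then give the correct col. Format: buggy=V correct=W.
`(lane / 4)*2 + (i % 2)`[8,3]=>5
lane 8=>8/4=2, 8 mod 4=0
i=3  r:2+8=>10  c:2·0+1=>1
col: 5 vs 1

buggy=5 correct=1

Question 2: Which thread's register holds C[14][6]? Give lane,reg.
r=14→G=6,rhi=1  c=6→T=3,p=0
L=6*4+3=27  i=1*2+0=2

27,2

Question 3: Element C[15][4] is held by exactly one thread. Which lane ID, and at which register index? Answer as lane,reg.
30,2

r=15→G=7,rhi=1  c=4→T=2,p=0
L=7*4+2=30  i=1*2+0=2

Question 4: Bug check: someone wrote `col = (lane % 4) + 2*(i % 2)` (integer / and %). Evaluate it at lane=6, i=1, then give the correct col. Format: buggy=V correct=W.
`(lane % 4) + 2*(i % 2)`[6,1]->4
6: gid=1,tid=2
[1] (1+0,2*2+1) = (1,5)
col: 4 vs 5

buggy=4 correct=5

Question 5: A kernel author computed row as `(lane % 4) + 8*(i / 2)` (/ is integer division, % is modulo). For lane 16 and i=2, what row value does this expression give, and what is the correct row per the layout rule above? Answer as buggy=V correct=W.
buggy=8 correct=12

`(lane % 4) + 8*(i / 2)`[16,2]->8
lane 16: g=4 (16/4), t=0 (16%4)
i=2: r=4+8=12, c=0*2+0=0
row: 8 vs 12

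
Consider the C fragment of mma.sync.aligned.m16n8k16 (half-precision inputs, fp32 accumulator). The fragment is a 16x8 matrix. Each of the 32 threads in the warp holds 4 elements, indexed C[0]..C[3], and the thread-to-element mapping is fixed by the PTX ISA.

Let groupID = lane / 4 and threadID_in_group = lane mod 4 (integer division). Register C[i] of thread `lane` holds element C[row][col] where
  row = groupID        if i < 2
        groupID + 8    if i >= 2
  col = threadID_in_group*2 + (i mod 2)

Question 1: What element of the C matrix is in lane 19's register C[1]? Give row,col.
4,7

19: grp=4,tig=3
[1] (4+0,3*2+1) = (4,7)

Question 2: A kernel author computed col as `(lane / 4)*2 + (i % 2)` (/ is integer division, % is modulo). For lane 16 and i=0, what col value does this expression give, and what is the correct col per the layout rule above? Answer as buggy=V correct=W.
`(lane / 4)*2 + (i % 2)`[16,0]->8
lane 16->16/4=4, 16 mod 4=0
i=0  r:4+0->4  c:2·0+0->0
col: 8 vs 0

buggy=8 correct=0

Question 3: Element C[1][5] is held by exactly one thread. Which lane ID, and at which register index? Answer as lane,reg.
6,1

r=1⇒gr=1,Rb=0  c=5⇒th=2,odd=1
L=1*4+2=6  i=0*2+1=1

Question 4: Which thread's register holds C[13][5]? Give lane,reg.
r=13⇒gr=5,Rb=1  c=5⇒th=2,odd=1
L=5*4+2=22  i=1*2+1=3

22,3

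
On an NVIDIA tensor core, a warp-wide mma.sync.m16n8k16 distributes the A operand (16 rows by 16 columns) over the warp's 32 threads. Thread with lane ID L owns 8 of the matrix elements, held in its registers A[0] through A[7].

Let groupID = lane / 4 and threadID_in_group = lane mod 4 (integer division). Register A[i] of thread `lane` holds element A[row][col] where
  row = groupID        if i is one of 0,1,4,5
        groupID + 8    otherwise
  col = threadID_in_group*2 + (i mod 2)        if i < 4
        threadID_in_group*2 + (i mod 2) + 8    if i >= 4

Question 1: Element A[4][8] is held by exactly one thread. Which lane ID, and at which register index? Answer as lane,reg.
16,4

r: 4->gid=4,r8=0  c: 8->c8=1,tid=0,i&1=0
L=4*4+0=16  i=1*4+0*2+0=4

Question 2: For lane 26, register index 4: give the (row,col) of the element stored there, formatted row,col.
6,12

26: G=6,T=2
[4] (6+0,2*2+0+8) = (6,12)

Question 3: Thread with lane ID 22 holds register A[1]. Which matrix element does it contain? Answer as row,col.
lane 22: gr=5 (22/4), th=2 (22%4)
i=1: r=5+0=5, c=2*2+1+0=5

5,5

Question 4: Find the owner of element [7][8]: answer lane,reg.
r=7->g=7,rb=0  c=8->cb=1,t=0,b0=0
L=7*4+0=28  i=1*4+0*2+0=4

28,4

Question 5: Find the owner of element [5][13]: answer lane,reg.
r=5⇒gr=5,Rb=0  c=13⇒Cb=1,th=2,odd=1
L=5*4+2=22  i=1*4+0*2+1=5

22,5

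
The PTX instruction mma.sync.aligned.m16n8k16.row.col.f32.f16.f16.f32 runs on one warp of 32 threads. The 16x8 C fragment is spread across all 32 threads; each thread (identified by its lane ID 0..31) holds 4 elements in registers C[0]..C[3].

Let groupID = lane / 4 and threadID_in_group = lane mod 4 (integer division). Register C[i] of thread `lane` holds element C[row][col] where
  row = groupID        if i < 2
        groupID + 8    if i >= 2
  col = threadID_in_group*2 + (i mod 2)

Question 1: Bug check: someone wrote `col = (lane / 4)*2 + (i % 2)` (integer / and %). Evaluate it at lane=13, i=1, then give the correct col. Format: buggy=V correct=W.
buggy=7 correct=3

`(lane / 4)*2 + (i % 2)`[13,1]->7
lane 13->13/4=3, 13 mod 4=1
i=1  r:3+0->3  c:2·1+1->3
col: 7 vs 3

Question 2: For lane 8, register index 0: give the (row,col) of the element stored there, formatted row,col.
L=8=>grp=8>>2=2, tig=8&3=0
[0]=>row 2+0=2  col 0·2+0=0

2,0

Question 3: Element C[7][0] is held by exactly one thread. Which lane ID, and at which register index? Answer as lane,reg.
28,0

r:7=>grp=7,rB=0  c:0=>tig=0,lo=0
L=7*4+0=28  i=0*2+0=0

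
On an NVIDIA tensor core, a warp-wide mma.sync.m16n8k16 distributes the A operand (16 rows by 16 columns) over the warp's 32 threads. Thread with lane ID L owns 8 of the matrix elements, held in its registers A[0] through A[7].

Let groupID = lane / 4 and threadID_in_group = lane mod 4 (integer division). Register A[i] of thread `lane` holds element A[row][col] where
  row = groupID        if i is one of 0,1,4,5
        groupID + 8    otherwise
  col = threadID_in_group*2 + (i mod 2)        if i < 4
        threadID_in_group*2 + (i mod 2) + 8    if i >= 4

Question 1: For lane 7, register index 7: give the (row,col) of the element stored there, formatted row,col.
9,15

lane 7: G=1 (7/4), T=3 (7%4)
i=7: r=1+8=9, c=3*2+1+8=15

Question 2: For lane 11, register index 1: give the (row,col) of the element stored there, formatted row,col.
11: gr=2,th=3
[1] (2+0,3*2+1+0) = (2,7)

2,7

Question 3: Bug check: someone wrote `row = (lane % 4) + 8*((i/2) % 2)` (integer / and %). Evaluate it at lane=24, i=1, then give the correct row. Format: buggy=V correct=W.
buggy=0 correct=6

`(lane % 4) + 8*((i/2) % 2)`[24,1]→0
lane 24: G=6 (24/4), T=0 (24%4)
i=1: r=6+0=6, c=0*2+1+0=1
row: 0 vs 6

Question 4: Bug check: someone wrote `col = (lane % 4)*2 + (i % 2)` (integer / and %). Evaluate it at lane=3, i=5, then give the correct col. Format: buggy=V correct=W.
`(lane % 4)*2 + (i % 2)`[3,5]->7
3: gid=0,tid=3
[5] (0+0,3*2+1+8) = (0,15)
col: 7 vs 15

buggy=7 correct=15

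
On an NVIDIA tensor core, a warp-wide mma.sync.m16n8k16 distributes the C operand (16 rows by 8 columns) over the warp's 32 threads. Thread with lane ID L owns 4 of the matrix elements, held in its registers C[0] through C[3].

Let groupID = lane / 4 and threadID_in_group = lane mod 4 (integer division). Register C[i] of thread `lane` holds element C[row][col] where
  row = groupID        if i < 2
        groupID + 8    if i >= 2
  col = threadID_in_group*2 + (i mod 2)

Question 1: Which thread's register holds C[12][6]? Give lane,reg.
r: 12->gid=4,r8=1  c: 6->tid=3,i&1=0
L=4*4+3=19  i=1*2+0=2

19,2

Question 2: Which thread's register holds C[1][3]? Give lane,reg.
r: 1->gid=1,r8=0  c: 3->tid=1,i&1=1
L=1*4+1=5  i=0*2+1=1

5,1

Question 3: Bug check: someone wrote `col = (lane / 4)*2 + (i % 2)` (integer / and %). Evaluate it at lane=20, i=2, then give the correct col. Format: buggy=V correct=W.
buggy=10 correct=0

`(lane / 4)*2 + (i % 2)`[20,2]→10
lane 20→20/4=5, 20 mod 4=0
i=2  r:5+8→13  c:2·0+0→0
col: 10 vs 0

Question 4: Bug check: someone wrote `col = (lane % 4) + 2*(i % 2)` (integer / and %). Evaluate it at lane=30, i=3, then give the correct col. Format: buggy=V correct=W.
`(lane % 4) + 2*(i % 2)`[30,3]->4
30: gid=7,tid=2
[3] (7+8,2*2+1) = (15,5)
col: 4 vs 5

buggy=4 correct=5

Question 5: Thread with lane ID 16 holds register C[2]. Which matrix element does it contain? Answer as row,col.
16: gr=4,th=0
[2] (4+8,0*2+0) = (12,0)

12,0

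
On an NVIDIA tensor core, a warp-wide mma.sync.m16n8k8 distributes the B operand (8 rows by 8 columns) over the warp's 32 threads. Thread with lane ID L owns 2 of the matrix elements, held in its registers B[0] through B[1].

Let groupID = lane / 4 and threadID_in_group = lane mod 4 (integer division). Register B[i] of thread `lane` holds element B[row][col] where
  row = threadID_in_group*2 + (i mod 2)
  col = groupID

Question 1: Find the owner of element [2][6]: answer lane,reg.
c=6->g=6  r=2->t=1,b0=0
L=6*4+1=25  i=0=0

25,0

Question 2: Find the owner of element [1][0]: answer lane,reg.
c=0→G=0  r=1→T=0,p=1
L=0*4+0=0  i=1=1

0,1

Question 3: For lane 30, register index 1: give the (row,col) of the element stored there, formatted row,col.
L=30=>grp=30>>2=7, tig=30&3=2
[1]=>row 2·2+1=5  col grp=7

5,7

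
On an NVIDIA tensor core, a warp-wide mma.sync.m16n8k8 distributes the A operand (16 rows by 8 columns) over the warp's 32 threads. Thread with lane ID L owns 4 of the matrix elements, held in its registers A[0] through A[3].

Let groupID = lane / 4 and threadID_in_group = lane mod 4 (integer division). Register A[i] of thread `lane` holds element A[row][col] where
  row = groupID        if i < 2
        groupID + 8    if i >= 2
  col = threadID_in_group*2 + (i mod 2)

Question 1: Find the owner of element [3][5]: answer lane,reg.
r:3=>grp=3,rB=0  c:5=>tig=2,lo=1
L=3*4+2=14  i=0*2+1=1

14,1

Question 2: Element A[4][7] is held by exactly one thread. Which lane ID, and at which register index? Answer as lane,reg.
19,1

r:4=>grp=4,rB=0  c:7=>tig=3,lo=1
L=4*4+3=19  i=0*2+1=1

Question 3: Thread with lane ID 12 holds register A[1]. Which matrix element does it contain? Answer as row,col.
L=12=>grp=12>>2=3, tig=12&3=0
[1]=>row 3+0=3  col 0·2+1=1

3,1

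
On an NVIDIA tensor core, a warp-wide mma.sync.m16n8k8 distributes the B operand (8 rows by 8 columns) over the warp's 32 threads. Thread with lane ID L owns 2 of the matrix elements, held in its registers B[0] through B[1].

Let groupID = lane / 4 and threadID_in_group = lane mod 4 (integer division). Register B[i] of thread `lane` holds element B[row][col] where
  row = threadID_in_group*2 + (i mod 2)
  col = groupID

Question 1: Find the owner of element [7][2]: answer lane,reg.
c=2→G=2  r=7→T=3,p=1
L=2*4+3=11  i=1=1

11,1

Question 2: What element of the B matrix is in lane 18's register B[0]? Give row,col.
4,4

L=18→G=18>>2=4, T=18&3=2
[0]→row 2·2+0=4  col G=4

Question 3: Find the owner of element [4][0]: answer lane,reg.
c: 0->gid=0  r: 4->tid=2,i&1=0
L=0*4+2=2  i=0=0

2,0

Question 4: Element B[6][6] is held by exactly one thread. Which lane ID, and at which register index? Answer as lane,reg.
c=6→G=6  r=6→T=3,p=0
L=6*4+3=27  i=0=0

27,0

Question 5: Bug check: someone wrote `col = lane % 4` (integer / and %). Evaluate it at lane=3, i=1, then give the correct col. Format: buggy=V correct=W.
buggy=3 correct=0

`lane % 4`[3,1]=>3
lane 3=>3/4=0, 3 mod 4=3
i=1  r:2·3+1=>7  c:0
col: 3 vs 0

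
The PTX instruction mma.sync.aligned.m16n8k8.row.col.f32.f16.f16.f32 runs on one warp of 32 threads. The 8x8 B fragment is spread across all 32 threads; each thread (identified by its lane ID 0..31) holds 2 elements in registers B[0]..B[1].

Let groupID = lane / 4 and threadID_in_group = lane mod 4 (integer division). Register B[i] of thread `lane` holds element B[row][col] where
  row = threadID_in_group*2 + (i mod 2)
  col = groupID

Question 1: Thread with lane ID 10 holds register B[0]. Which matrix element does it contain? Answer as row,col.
L=10=>grp=10>>2=2, tig=10&3=2
[0]=>row 2·2+0=4  col grp=2

4,2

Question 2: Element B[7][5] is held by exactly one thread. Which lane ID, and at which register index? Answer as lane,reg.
c=5->g=5  r=7->t=3,b0=1
L=5*4+3=23  i=1=1

23,1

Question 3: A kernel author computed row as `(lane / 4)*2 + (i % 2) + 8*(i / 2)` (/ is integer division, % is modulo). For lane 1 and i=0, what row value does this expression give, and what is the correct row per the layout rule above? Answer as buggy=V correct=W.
`(lane / 4)*2 + (i % 2) + 8*(i / 2)`[1,0]->0
1: gid=0,tid=1
[0] (1*2+0,0) = (2,0)
row: 0 vs 2

buggy=0 correct=2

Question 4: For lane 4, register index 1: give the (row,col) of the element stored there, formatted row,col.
L=4→G=4>>2=1, T=4&3=0
[1]→row 0·2+1=1  col G=1

1,1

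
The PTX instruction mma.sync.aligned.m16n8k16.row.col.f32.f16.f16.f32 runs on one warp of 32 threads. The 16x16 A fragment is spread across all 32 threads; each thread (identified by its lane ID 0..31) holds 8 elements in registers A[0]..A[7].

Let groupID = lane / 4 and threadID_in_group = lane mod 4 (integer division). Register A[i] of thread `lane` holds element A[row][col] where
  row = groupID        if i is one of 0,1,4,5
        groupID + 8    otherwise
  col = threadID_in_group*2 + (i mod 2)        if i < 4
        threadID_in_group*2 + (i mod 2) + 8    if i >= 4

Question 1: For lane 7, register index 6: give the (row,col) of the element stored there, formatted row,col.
L=7=>grp=7>>2=1, tig=7&3=3
[6]=>row 1+8=9  col 3·2+0+8=14

9,14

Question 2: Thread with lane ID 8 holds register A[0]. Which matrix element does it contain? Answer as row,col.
lane 8=>8/4=2, 8 mod 4=0
i=0  r:2+0=>2  c:2·0+0+0=>0

2,0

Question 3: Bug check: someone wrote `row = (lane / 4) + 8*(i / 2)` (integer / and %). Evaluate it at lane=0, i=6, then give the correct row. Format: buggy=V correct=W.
`(lane / 4) + 8*(i / 2)`[0,6]=>24
lane 0=>0/4=0, 0 mod 4=0
i=6  r:0+8=>8  c:2·0+0+8=>8
row: 24 vs 8

buggy=24 correct=8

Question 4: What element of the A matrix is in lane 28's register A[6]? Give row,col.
15,8

L=28→G=28>>2=7, T=28&3=0
[6]→row 7+8=15  col 0·2+0+8=8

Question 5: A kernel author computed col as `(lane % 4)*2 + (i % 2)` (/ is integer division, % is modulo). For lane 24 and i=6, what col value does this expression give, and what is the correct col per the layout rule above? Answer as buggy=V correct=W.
`(lane % 4)*2 + (i % 2)`[24,6]=>0
24: grp=6,tig=0
[6] (6+8,0*2+0+8) = (14,8)
col: 0 vs 8

buggy=0 correct=8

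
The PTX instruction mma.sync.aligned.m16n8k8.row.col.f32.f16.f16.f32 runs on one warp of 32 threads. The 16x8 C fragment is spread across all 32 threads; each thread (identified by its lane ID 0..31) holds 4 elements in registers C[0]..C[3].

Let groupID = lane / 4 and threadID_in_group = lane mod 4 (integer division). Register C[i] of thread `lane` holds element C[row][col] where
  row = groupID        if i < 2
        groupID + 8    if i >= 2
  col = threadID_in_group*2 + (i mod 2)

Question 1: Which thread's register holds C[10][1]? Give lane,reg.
8,3

r=10->g=2,rb=1  c=1->t=0,b0=1
L=2*4+0=8  i=1*2+1=3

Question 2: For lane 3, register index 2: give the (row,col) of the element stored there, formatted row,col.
8,6

lane 3⇒3/4=0, 3 mod 4=3
i=2  r:0+8⇒8  c:2·3+0⇒6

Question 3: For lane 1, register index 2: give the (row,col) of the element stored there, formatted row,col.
1: g=0,t=1
[2] (0+8,1*2+0) = (8,2)

8,2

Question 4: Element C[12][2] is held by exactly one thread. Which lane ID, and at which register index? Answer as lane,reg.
17,2

r: 12->gid=4,r8=1  c: 2->tid=1,i&1=0
L=4*4+1=17  i=1*2+0=2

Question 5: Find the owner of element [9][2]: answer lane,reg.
r=9⇒gr=1,Rb=1  c=2⇒th=1,odd=0
L=1*4+1=5  i=1*2+0=2

5,2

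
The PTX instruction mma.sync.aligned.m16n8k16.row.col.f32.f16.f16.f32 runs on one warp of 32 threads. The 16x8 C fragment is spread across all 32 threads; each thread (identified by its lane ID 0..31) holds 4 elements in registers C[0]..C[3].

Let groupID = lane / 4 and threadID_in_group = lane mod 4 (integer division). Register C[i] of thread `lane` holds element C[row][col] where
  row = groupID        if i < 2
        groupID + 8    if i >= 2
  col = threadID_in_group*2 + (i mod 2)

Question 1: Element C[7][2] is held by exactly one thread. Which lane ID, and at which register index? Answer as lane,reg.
29,0

r=7⇒gr=7,Rb=0  c=2⇒th=1,odd=0
L=7*4+1=29  i=0*2+0=0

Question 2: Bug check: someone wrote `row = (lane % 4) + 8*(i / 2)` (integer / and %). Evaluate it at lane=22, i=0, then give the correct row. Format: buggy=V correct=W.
buggy=2 correct=5

`(lane % 4) + 8*(i / 2)`[22,0]->2
L=22->g=22>>2=5, t=22&3=2
[0]->row 5+0=5  col 2·2+0=4
row: 2 vs 5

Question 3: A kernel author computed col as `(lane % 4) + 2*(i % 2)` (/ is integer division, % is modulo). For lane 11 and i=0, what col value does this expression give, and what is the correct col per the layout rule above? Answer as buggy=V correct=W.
buggy=3 correct=6

`(lane % 4) + 2*(i % 2)`[11,0]->3
lane 11->11/4=2, 11 mod 4=3
i=0  r:2+0->2  c:2·3+0->6
col: 3 vs 6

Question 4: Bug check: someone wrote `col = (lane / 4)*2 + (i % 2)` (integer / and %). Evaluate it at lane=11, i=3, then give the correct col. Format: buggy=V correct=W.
buggy=5 correct=7

`(lane / 4)*2 + (i % 2)`[11,3]->5
11: g=2,t=3
[3] (2+8,3*2+1) = (10,7)
col: 5 vs 7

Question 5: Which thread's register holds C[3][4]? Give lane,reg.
r=3⇒gr=3,Rb=0  c=4⇒th=2,odd=0
L=3*4+2=14  i=0*2+0=0

14,0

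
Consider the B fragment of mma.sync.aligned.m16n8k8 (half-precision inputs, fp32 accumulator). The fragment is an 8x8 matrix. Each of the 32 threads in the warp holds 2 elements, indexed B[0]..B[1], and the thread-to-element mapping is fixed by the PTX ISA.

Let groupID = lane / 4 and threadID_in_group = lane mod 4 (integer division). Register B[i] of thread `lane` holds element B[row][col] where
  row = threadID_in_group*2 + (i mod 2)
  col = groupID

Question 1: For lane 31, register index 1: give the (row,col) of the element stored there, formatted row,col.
7,7

31: g=7,t=3
[1] (3*2+1,7) = (7,7)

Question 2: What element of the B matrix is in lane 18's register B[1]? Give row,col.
5,4

lane 18→18/4=4, 18 mod 4=2
i=1  r:2·2+1→5  c:4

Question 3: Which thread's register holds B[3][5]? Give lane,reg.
21,1

c=5→G=5  r=3→T=1,p=1
L=5*4+1=21  i=1=1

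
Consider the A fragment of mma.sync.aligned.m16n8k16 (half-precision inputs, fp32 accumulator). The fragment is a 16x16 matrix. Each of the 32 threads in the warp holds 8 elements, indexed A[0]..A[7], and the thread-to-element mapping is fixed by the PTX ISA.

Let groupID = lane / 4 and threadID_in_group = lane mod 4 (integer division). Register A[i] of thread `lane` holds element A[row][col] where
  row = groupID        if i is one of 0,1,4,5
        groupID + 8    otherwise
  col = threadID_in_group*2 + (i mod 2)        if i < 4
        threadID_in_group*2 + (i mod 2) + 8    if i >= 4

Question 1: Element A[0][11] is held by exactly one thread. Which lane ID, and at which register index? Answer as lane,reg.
r:0=>grp=0,rB=0  c:11=>cB=1,tig=1,lo=1
L=0*4+1=1  i=1*4+0*2+1=5

1,5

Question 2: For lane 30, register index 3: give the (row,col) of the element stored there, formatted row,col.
L=30->gid=30>>2=7, tid=30&3=2
[3]->row 7+8=15  col 2·2+1+0=5

15,5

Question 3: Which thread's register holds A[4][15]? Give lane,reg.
r=4→G=4,rhi=0  c=15→chi=1,T=3,p=1
L=4*4+3=19  i=1*4+0*2+1=5

19,5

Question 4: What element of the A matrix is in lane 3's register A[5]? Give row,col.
L=3→G=3>>2=0, T=3&3=3
[5]→row 0+0=0  col 3·2+1+8=15

0,15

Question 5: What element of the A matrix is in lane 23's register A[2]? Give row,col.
lane 23: grp=5 (23/4), tig=3 (23%4)
i=2: r=5+8=13, c=3*2+0+0=6

13,6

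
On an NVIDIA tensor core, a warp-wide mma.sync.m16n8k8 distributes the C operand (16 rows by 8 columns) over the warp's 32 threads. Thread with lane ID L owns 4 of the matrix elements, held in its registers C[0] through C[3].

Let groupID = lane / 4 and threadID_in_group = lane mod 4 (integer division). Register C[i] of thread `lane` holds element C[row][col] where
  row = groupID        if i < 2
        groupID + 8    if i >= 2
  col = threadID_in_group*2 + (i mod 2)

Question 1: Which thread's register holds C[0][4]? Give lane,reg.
r:0=>grp=0,rB=0  c:4=>tig=2,lo=0
L=0*4+2=2  i=0*2+0=0

2,0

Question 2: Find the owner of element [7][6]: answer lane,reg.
r=7->g=7,rb=0  c=6->t=3,b0=0
L=7*4+3=31  i=0*2+0=0

31,0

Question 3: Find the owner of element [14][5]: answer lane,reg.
r=14->g=6,rb=1  c=5->t=2,b0=1
L=6*4+2=26  i=1*2+1=3

26,3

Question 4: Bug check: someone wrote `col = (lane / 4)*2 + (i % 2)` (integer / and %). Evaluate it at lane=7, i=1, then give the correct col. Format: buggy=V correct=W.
buggy=3 correct=7

`(lane / 4)*2 + (i % 2)`[7,1]→3
lane 7→7/4=1, 7 mod 4=3
i=1  r:1+0→1  c:2·3+1→7
col: 3 vs 7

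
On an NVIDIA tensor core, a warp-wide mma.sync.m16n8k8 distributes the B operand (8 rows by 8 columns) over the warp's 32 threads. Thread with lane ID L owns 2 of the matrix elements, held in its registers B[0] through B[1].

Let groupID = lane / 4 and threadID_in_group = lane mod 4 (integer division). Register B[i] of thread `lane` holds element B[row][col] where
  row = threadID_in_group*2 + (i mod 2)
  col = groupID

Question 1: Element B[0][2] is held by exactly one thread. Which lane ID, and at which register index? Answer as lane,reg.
c=2→G=2  r=0→T=0,p=0
L=2*4+0=8  i=0=0

8,0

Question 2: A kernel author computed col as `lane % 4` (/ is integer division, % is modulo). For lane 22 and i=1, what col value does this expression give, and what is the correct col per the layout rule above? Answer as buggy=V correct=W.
buggy=2 correct=5

`lane % 4`[22,1]->2
22: g=5,t=2
[1] (2*2+1,5) = (5,5)
col: 2 vs 5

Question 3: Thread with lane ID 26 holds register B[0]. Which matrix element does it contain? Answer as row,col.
4,6

lane 26⇒26/4=6, 26 mod 4=2
i=0  r:2·2+0⇒4  c:6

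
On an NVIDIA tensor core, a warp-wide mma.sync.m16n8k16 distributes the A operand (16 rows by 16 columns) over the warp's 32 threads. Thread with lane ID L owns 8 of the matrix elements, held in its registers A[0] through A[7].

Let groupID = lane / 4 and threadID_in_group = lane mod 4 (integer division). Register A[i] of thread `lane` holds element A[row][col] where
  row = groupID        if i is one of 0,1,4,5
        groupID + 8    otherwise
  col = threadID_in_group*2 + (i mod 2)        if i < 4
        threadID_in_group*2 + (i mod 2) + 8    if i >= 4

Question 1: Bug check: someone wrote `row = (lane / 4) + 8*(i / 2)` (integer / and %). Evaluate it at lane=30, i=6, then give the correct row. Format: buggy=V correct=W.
buggy=31 correct=15

`(lane / 4) + 8*(i / 2)`[30,6]→31
L=30→G=30>>2=7, T=30&3=2
[6]→row 7+8=15  col 2·2+0+8=12
row: 31 vs 15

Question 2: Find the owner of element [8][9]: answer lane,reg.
r=8⇒gr=0,Rb=1  c=9⇒Cb=1,th=0,odd=1
L=0*4+0=0  i=1*4+1*2+1=7

0,7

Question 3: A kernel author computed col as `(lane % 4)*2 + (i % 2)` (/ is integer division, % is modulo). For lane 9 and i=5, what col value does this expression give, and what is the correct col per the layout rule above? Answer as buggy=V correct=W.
`(lane % 4)*2 + (i % 2)`[9,5]=>3
lane 9: grp=2 (9/4), tig=1 (9%4)
i=5: r=2+0=2, c=1*2+1+8=11
col: 3 vs 11

buggy=3 correct=11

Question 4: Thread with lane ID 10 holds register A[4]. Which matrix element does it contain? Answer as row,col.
2,12

lane 10=>10/4=2, 10 mod 4=2
i=4  r:2+0=>2  c:2·2+0+8=>12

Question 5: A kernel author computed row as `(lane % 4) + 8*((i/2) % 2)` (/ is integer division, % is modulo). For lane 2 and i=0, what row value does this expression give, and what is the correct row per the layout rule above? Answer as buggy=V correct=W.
`(lane % 4) + 8*((i/2) % 2)`[2,0]->2
2: gid=0,tid=2
[0] (0+0,2*2+0+0) = (0,4)
row: 2 vs 0

buggy=2 correct=0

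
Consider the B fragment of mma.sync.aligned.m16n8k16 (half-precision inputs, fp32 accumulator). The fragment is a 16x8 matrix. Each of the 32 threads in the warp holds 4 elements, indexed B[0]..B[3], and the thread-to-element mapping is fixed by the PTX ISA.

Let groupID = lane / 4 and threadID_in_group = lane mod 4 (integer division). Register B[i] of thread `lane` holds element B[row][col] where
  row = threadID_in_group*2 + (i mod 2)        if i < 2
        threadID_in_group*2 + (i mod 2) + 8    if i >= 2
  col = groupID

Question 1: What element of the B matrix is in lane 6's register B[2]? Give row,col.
12,1

L=6⇒gr=6>>2=1, th=6&3=2
[2]⇒row 2·2+0+8=12  col gr=1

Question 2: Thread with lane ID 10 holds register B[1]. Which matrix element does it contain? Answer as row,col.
10: grp=2,tig=2
[1] (2*2+1+0,2) = (5,2)

5,2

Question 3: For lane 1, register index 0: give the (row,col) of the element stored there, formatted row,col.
2,0

lane 1: G=0 (1/4), T=1 (1%4)
i=0: r=1*2+0+0=2, c=G=0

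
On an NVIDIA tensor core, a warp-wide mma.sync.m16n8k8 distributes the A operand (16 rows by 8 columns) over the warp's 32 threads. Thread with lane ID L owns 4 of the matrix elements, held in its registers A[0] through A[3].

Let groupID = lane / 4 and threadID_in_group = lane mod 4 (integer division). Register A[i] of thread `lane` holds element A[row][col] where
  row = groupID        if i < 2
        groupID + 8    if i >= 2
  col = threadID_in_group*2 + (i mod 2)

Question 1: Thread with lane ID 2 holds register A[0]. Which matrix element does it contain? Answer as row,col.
0,4

2: G=0,T=2
[0] (0+0,2*2+0) = (0,4)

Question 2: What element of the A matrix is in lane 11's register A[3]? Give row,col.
11: G=2,T=3
[3] (2+8,3*2+1) = (10,7)

10,7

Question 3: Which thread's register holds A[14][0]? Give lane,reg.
24,2

r:14=>grp=6,rB=1  c:0=>tig=0,lo=0
L=6*4+0=24  i=1*2+0=2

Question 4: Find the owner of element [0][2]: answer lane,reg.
r:0=>grp=0,rB=0  c:2=>tig=1,lo=0
L=0*4+1=1  i=0*2+0=0

1,0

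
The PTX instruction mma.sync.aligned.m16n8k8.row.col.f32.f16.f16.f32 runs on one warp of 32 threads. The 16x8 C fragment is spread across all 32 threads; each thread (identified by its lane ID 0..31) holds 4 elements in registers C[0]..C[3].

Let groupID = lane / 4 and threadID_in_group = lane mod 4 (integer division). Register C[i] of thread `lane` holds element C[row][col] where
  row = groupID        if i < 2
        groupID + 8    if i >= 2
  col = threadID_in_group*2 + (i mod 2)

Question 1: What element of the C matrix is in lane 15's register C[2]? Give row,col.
11,6

lane 15=>15/4=3, 15 mod 4=3
i=2  r:3+8=>11  c:2·3+0=>6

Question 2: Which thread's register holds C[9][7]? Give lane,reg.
r=9→G=1,rhi=1  c=7→T=3,p=1
L=1*4+3=7  i=1*2+1=3

7,3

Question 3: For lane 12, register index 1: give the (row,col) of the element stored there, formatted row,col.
lane 12=>12/4=3, 12 mod 4=0
i=1  r:3+0=>3  c:2·0+1=>1

3,1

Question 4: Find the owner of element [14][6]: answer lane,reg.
27,2

r:14=>grp=6,rB=1  c:6=>tig=3,lo=0
L=6*4+3=27  i=1*2+0=2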